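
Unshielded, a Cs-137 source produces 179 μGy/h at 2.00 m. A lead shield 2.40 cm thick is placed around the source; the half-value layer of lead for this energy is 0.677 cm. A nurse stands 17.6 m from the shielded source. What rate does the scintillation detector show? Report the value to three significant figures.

Distance alone: (2.00/17.6)² = 0.01291, so 179 × 0.01291 = 2.311 μGy/h.
Shield: 2.40/0.677 = 3.545 half-value layers → attenuation 2^(−3.545) = 0.08567.
Combined: 2.311 × 0.08567 = 0.1980 μGy/h.

0.198 μGy/h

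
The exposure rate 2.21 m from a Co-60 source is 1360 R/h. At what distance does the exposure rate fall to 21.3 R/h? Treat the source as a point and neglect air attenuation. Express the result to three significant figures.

Intensity scales as (d₁/d₂)², so d₂ = d₁·√(I₁/I₂).
I₁/I₂ = 1360/21.3 = 63.85, so d₂ = 2.21 × √63.85 = 17.66 m.

17.7 m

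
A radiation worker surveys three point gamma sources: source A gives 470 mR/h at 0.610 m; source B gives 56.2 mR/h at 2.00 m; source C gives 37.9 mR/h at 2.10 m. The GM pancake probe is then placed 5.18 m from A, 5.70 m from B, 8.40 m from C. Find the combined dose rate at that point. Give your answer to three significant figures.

Each source contributes Iᵢ·(dᵢ/rᵢ)²; contributions add.
A: 470 × (0.610/5.18)² = 6.518 mR/h
B: 56.2 × (2.00/5.70)² = 6.919 mR/h
C: 37.9 × (2.10/8.40)² = 2.369 mR/h
Total = 6.518 + 6.919 + 2.369 = 15.81 mR/h.

15.8 mR/h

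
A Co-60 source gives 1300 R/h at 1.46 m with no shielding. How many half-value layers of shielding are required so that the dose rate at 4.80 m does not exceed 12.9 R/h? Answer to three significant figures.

3.22 half-value layers

At 4.80 m, distance alone gives (1.46/4.80)² = 0.09252, so 1300 × 0.09252 = 120.3 R/h.
Further attenuation needed: 120.3/12.9 = 9.326.
n = log₂(9.326) = 3.221 half-value layers.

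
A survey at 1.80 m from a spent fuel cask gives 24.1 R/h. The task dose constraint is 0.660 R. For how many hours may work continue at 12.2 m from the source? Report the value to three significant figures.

Since intensity falls as 1/r², rate at 12.2 m:
(1.80/12.2)² = 0.02177, so 24.1 × 0.02177 = 0.5247 R/h.
Stay time = 0.660 R ÷ 0.5247 R/h = 1.258 h.

1.26 h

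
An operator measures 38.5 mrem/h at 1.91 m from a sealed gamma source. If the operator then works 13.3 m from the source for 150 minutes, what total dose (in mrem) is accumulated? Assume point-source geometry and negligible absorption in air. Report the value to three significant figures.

Since intensity falls as 1/r², rate at 13.3 m:
38.5 × (1.91/13.3)² = 38.5 × 0.02062 = 0.7939 mrem/h.
Dose = rate × time = 0.7939 mrem/h × 2.500 h = 1.985 mrem.

1.99 mrem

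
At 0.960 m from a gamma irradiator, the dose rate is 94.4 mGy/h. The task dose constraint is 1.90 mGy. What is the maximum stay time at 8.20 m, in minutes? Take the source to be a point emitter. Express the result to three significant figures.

88.1 min

Applying the 1/r² law, rate at 8.20 m:
(0.960/8.20)² = 0.01371, so 94.4 × 0.01371 = 1.294 mGy/h.
Stay time = 1.90 mGy ÷ 1.294 mGy/h = 1.468 h = 88.08 min.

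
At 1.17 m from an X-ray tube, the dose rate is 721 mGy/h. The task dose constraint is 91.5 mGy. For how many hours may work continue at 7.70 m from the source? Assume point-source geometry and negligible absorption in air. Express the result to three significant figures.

5.50 h

Applying the 1/r² law, rate at 7.70 m:
721 × (1.17/7.70)² = 721 × 0.02309 = 16.65 mGy/h.
Stay time = 91.5 mGy ÷ 16.65 mGy/h = 5.495 h.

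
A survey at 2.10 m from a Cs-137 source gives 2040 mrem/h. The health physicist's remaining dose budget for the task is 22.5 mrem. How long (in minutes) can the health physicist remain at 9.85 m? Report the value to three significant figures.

14.6 min

By the inverse-square law, rate at 9.85 m:
(2.10/9.85)² = 0.04545, so 2040 × 0.04545 = 92.72 mrem/h.
Stay time = 22.5 mrem ÷ 92.72 mrem/h = 0.2427 h = 14.56 min.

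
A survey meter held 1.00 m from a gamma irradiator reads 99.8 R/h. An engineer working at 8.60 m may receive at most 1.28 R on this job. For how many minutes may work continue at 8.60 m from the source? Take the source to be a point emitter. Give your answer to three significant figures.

56.9 min

Applying the 1/r² law, rate at 8.60 m:
(1.00/8.60)² = 0.01352, so 99.8 × 0.01352 = 1.349 R/h.
Stay time = 1.28 R ÷ 1.349 R/h = 0.9489 h = 56.93 min.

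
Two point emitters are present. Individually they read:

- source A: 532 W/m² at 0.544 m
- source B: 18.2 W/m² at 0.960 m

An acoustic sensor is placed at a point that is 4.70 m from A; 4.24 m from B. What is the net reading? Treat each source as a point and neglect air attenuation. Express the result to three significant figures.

8.06 W/m²

Each source contributes Iᵢ·(dᵢ/rᵢ)²; contributions add.
A: 532 × (0.544/4.70)² = 7.127 W/m²
B: 18.2 × (0.960/4.24)² = 0.9330 W/m²
Total = 7.127 + 0.9330 = 8.060 W/m².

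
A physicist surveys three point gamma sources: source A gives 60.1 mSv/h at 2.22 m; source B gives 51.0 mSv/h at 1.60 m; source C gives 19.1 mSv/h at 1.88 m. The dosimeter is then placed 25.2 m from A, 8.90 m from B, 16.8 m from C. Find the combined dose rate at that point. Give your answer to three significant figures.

2.35 mSv/h

Each source contributes Iᵢ·(dᵢ/rᵢ)²; contributions add.
A: 60.1 × (2.22/25.2)² = 0.4664 mSv/h
B: 51.0 × (1.60/8.90)² = 1.648 mSv/h
C: 19.1 × (1.88/16.8)² = 0.2392 mSv/h
Total = 0.4664 + 1.648 + 0.2392 = 2.354 mSv/h.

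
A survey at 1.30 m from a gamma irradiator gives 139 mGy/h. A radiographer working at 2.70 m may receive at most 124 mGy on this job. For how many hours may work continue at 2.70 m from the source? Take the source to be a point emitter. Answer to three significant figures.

3.85 h

Applying the 1/r² law, rate at 2.70 m:
(1.30/2.70)² = 0.2318, so 139 × 0.2318 = 32.22 mGy/h.
Stay time = 124 mGy ÷ 32.22 mGy/h = 3.849 h.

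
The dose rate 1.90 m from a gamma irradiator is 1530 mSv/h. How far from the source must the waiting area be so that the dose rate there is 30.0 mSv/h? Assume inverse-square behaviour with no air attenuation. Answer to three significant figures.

Applying the 1/r² law, d₂ = d₁·√(I₁/I₂).
I₁/I₂ = 1530/30.0 = 51.00, so d₂ = 1.90 × √51.00 = 13.57 m.

13.6 m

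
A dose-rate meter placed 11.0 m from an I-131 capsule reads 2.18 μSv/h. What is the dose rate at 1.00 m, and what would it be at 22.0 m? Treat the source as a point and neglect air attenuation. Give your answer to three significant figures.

Using I₁d₁² = I₂d₂²,
At 1.00 m: (11.0/1.00)² = 121.0, so 2.18 × 121.0 = 263.8 μSv/h
At 22.0 m: 263.8 × (1.00/22.0)² = 263.8 × 0.002066 = 0.5450 μSv/h.

264 μSv/h; 0.545 μSv/h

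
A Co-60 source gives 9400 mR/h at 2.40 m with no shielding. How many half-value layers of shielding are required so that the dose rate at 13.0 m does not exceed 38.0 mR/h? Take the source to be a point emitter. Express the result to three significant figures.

3.08 half-value layers

At 13.0 m, distance alone gives 9400 × (2.40/13.0)² = 9400 × 0.03408 = 320.4 mR/h.
Further attenuation needed: 320.4/38.0 = 8.432.
n = log₂(8.432) = 3.076 half-value layers.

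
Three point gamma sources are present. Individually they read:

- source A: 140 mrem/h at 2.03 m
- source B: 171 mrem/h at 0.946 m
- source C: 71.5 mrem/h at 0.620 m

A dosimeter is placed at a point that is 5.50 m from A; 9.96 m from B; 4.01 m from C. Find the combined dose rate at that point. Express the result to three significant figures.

22.3 mrem/h

By superposition, sum each source's inverse-square contribution:
A: 140 × (2.03/5.50)² = 19.07 mrem/h
B: 171 × (0.946/9.96)² = 1.543 mrem/h
C: 71.5 × (0.620/4.01)² = 1.709 mrem/h
Total = 19.07 + 1.543 + 1.709 = 22.32 mrem/h.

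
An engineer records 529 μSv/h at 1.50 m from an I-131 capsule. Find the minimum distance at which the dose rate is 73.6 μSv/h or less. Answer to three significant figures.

4.02 m

Applying the 1/r² law, d₂ = d₁·√(I₁/I₂).
I₁/I₂ = 529/73.6 = 7.188, so d₂ = 1.50 × √7.188 = 4.022 m.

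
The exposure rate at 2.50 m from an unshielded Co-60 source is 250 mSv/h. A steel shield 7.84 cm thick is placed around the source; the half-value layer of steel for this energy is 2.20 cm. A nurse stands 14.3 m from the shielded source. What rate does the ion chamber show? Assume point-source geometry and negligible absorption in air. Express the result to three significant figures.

0.646 mSv/h

Distance alone: (2.50/14.3)² = 0.03056, so 250 × 0.03056 = 7.640 mSv/h.
Shield: 7.84/2.20 = 3.564 half-value layers → attenuation 2^(−3.564) = 0.08455.
Combined: 7.640 × 0.08455 = 0.6460 mSv/h.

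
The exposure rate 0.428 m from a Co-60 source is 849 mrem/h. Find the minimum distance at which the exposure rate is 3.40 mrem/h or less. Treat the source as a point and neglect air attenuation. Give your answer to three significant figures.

6.76 m

By the inverse-square law, d₂ = d₁·√(I₁/I₂).
I₁/I₂ = 849/3.40 = 249.7, so d₂ = 0.428 × √249.7 = 6.763 m.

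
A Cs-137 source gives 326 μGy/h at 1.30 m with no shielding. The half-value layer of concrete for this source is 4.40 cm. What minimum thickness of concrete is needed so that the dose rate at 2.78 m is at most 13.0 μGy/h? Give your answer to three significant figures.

At 2.78 m, distance alone gives (1.30/2.78)² = 0.2187, so 326 × 0.2187 = 71.30 μGy/h.
Further attenuation needed: 71.30/13.0 = 5.485.
n = log₂(5.485) = 2.455 half-value layers.
Thickness = 2.455 × 4.40 cm = 10.80 cm.

10.8 cm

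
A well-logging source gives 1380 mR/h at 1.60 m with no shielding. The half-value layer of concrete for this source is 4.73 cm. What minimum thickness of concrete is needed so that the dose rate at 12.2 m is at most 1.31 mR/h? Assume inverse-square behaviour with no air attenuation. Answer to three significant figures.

At 12.2 m, distance alone gives (1.60/12.2)² = 0.01720, so 1380 × 0.01720 = 23.74 mR/h.
Further attenuation needed: 23.74/1.31 = 18.12.
n = log₂(18.12) = 4.180 half-value layers.
Thickness = 4.180 × 4.73 cm = 19.77 cm.

19.8 cm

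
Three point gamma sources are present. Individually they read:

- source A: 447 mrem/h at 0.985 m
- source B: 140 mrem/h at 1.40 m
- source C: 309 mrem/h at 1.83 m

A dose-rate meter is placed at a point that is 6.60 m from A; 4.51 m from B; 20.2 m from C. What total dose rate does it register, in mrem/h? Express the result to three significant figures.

26.0 mrem/h

Each source contributes Iᵢ·(dᵢ/rᵢ)²; contributions add.
A: 447 × (0.985/6.60)² = 9.956 mrem/h
B: 140 × (1.40/4.51)² = 13.49 mrem/h
C: 309 × (1.83/20.2)² = 2.536 mrem/h
Total = 9.956 + 13.49 + 2.536 = 25.98 mrem/h.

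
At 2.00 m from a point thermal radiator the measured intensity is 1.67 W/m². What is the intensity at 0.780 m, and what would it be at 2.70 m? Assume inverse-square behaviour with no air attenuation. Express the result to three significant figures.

11.0 W/m²; 0.916 W/m²

By the inverse-square law,
At 0.780 m: 1.67 × (2.00/0.780)² = 1.67 × 6.575 = 10.98 W/m²
At 2.70 m: 10.98 × (0.780/2.70)² = 10.98 × 0.08346 = 0.9164 W/m².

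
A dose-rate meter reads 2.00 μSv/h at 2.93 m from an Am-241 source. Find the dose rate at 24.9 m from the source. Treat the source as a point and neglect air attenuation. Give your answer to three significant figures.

0.0277 μSv/h

Intensity scales as (d₁/d₂)², so the rate at 24.9 m is
2.00 × (2.93/24.9)² = 2.00 × 0.01385 = 0.02770 μSv/h.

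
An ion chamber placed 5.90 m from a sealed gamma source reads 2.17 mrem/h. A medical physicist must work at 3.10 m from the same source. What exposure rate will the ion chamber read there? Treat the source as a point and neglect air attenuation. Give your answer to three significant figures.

7.86 mrem/h

By the inverse-square law, scaling from 5.90 m to 3.10 m:
(5.90/3.10)² = 3.622, so 2.17 × 3.622 = 7.860 mrem/h.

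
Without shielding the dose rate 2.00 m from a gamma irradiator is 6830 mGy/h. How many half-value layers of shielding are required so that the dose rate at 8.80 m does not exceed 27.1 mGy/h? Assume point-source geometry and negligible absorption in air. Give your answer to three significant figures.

3.70 half-value layers

At 8.80 m, distance alone gives (2.00/8.80)² = 0.05165, so 6830 × 0.05165 = 352.8 mGy/h.
Further attenuation needed: 352.8/27.1 = 13.02.
n = log₂(13.02) = 3.703 half-value layers.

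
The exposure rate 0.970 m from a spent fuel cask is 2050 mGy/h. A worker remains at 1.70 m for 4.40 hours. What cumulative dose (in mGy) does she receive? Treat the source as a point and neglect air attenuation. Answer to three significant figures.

Using I₁d₁² = I₂d₂², rate at 1.70 m:
(0.970/1.70)² = 0.3256, so 2050 × 0.3256 = 667.5 mGy/h.
Dose = rate × time = 667.5 mGy/h × 4.400 h = 2937 mGy.

2940 mGy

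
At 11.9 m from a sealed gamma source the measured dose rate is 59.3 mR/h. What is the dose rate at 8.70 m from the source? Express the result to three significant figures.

111 mR/h

Since intensity falls as 1/r², scaling from 11.9 m to 8.70 m:
59.3 × (11.9/8.70)² = 59.3 × 1.871 = 111.0 mR/h.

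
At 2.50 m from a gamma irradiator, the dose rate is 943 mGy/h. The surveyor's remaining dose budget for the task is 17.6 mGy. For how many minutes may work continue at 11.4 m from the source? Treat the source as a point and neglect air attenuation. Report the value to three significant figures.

Applying the 1/r² law, rate at 11.4 m:
943 × (2.50/11.4)² = 943 × 0.04809 = 45.35 mGy/h.
Stay time = 17.6 mGy ÷ 45.35 mGy/h = 0.3881 h = 23.29 min.

23.3 min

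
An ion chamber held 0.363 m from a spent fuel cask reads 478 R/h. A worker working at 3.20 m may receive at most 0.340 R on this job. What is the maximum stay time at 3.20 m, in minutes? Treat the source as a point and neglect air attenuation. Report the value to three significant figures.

Since intensity falls as 1/r², rate at 3.20 m:
(0.363/3.20)² = 0.01287, so 478 × 0.01287 = 6.152 R/h.
Stay time = 0.340 R ÷ 6.152 R/h = 0.05527 h = 3.316 min.

3.32 min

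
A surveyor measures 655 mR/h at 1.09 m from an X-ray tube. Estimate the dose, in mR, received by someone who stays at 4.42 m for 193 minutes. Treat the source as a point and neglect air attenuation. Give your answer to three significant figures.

128 mR

Intensity scales as (d₁/d₂)², so rate at 4.42 m:
655 × (1.09/4.42)² = 655 × 0.06081 = 39.83 mR/h.
Dose = rate × time = 39.83 mR/h × 3.217 h = 128.1 mR.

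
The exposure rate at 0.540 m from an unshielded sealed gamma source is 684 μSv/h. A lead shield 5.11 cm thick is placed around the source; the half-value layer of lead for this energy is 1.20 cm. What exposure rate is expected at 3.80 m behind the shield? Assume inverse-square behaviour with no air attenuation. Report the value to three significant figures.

0.722 μSv/h

Distance alone: (0.540/3.80)² = 0.02019, so 684 × 0.02019 = 13.81 μSv/h.
Shield: 5.11/1.20 = 4.258 half-value layers → attenuation 2^(−4.258) = 0.05227.
Combined: 13.81 × 0.05227 = 0.7218 μSv/h.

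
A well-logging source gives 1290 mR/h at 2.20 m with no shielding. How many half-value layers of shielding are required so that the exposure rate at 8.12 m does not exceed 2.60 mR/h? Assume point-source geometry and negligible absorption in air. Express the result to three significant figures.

5.19 half-value layers

At 8.12 m, distance alone gives 1290 × (2.20/8.12)² = 1290 × 0.07341 = 94.70 mR/h.
Further attenuation needed: 94.70/2.60 = 36.42.
n = log₂(36.42) = 5.187 half-value layers.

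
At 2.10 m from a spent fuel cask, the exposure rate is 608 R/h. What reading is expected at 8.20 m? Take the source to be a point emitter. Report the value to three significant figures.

39.9 R/h

Since intensity falls as 1/r², the rate at 8.20 m is
(2.10/8.20)² = 0.06559, so 608 × 0.06559 = 39.88 R/h.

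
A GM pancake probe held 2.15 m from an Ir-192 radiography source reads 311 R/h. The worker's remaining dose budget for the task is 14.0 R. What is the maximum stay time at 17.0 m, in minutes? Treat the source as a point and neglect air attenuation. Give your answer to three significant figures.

By the inverse-square law, rate at 17.0 m:
311 × (2.15/17.0)² = 311 × 0.01599 = 4.973 R/h.
Stay time = 14.0 R ÷ 4.973 R/h = 2.815 h = 168.9 min.

169 min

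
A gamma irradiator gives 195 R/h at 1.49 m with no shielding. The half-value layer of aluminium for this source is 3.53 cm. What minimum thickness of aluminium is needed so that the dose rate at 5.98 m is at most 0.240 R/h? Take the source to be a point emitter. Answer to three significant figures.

At 5.98 m, distance alone gives (1.49/5.98)² = 0.06208, so 195 × 0.06208 = 12.11 R/h.
Further attenuation needed: 12.11/0.240 = 50.46.
n = log₂(50.46) = 5.657 half-value layers.
Thickness = 5.657 × 3.53 cm = 19.97 cm.

20.0 cm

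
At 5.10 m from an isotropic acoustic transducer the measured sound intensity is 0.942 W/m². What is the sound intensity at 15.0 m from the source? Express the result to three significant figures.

Intensity scales as (d₁/d₂)², so scaling from 5.10 m to 15.0 m:
0.942 × (5.10/15.0)² = 0.942 × 0.1156 = 0.1089 W/m².

0.109 W/m²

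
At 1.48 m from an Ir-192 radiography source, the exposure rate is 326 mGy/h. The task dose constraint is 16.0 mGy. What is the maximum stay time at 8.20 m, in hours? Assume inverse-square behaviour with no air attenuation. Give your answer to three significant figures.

Using I₁d₁² = I₂d₂², rate at 8.20 m:
326 × (1.48/8.20)² = 326 × 0.03258 = 10.62 mGy/h.
Stay time = 16.0 mGy ÷ 10.62 mGy/h = 1.507 h.

1.51 h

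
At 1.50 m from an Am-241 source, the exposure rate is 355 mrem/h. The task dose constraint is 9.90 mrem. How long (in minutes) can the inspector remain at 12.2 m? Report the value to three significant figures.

111 min

Applying the 1/r² law, rate at 12.2 m:
355 × (1.50/12.2)² = 355 × 0.01512 = 5.368 mrem/h.
Stay time = 9.90 mrem ÷ 5.368 mrem/h = 1.844 h = 110.6 min.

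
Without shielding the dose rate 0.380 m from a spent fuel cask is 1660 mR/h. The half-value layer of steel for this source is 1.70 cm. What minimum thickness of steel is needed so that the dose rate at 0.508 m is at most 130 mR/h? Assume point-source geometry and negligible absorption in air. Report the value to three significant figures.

At 0.508 m, distance alone gives (0.380/0.508)² = 0.5596, so 1660 × 0.5596 = 928.9 mR/h.
Further attenuation needed: 928.9/130 = 7.145.
n = log₂(7.145) = 2.837 half-value layers.
Thickness = 2.837 × 1.70 cm = 4.823 cm.

4.82 cm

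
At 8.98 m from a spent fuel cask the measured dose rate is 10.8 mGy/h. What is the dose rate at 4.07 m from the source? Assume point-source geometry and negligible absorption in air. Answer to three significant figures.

Using I₁d₁² = I₂d₂², scaling from 8.98 m to 4.07 m:
10.8 × (8.98/4.07)² = 10.8 × 4.868 = 52.57 mGy/h.

52.6 mGy/h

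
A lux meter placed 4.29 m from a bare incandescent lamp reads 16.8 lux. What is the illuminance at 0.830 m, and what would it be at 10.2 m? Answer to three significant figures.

449 lux; 2.97 lux

Intensity scales as (d₁/d₂)², so
At 0.830 m: 16.8 × (4.29/0.830)² = 16.8 × 26.72 = 448.9 lux
At 10.2 m: (0.830/10.2)² = 0.006621, so 448.9 × 0.006621 = 2.972 lux.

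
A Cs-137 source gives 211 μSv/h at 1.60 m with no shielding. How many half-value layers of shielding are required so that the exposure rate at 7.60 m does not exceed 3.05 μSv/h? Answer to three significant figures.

At 7.60 m, distance alone gives 211 × (1.60/7.60)² = 211 × 0.04432 = 9.352 μSv/h.
Further attenuation needed: 9.352/3.05 = 3.066.
n = log₂(3.066) = 1.616 half-value layers.

1.62 half-value layers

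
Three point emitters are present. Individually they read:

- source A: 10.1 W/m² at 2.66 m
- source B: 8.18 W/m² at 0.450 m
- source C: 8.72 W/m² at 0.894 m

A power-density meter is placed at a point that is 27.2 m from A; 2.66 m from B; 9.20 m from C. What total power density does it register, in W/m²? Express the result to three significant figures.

0.413 W/m²

By superposition, sum each source's inverse-square contribution:
A: 10.1 × (2.66/27.2)² = 0.09659 W/m²
B: 8.18 × (0.450/2.66)² = 0.2341 W/m²
C: 8.72 × (0.894/9.20)² = 0.08234 W/m²
Total = 0.09659 + 0.2341 + 0.08234 = 0.4130 W/m².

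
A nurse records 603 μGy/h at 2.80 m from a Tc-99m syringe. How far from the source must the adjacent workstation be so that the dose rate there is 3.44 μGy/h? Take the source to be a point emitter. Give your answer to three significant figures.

37.1 m

Intensity scales as (d₁/d₂)², so d₂ = d₁·√(I₁/I₂).
I₁/I₂ = 603/3.44 = 175.3, so d₂ = 2.80 × √175.3 = 37.07 m.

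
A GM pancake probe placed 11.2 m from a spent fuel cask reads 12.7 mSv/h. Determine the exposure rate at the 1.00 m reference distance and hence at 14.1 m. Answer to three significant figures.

1590 mSv/h; 8.01 mSv/h

Intensity scales as (d₁/d₂)², so
At 1.00 m: (11.2/1.00)² = 125.4, so 12.7 × 125.4 = 1593 mSv/h
At 14.1 m: 1593 × (1.00/14.1)² = 1593 × 0.005030 = 8.013 mSv/h.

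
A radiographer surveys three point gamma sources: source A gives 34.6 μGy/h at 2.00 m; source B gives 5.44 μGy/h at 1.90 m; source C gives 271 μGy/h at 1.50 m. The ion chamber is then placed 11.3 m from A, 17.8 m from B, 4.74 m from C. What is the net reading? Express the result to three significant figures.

By superposition, sum each source's inverse-square contribution:
A: 34.6 × (2.00/11.3)² = 1.084 μGy/h
B: 5.44 × (1.90/17.8)² = 0.06198 μGy/h
C: 271 × (1.50/4.74)² = 27.14 μGy/h
Total = 1.084 + 0.06198 + 27.14 = 28.29 μGy/h.

28.3 μGy/h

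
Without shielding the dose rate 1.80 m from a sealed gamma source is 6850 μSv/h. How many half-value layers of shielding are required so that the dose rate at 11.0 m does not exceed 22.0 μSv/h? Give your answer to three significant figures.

At 11.0 m, distance alone gives 6850 × (1.80/11.0)² = 6850 × 0.02678 = 183.4 μSv/h.
Further attenuation needed: 183.4/22.0 = 8.336.
n = log₂(8.336) = 3.059 half-value layers.

3.06 half-value layers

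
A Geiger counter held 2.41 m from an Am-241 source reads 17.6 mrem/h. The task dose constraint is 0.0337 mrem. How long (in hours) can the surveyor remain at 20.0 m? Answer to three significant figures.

Applying the 1/r² law, rate at 20.0 m:
(2.41/20.0)² = 0.01452, so 17.6 × 0.01452 = 0.2556 mrem/h.
Stay time = 0.0337 mrem ÷ 0.2556 mrem/h = 0.1318 h.

0.132 h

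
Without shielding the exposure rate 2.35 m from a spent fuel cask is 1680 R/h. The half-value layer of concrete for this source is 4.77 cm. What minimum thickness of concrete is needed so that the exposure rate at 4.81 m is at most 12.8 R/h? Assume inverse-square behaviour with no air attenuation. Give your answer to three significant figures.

At 4.81 m, distance alone gives 1680 × (2.35/4.81)² = 1680 × 0.2387 = 401.0 R/h.
Further attenuation needed: 401.0/12.8 = 31.33.
n = log₂(31.33) = 4.969 half-value layers.
Thickness = 4.969 × 4.77 cm = 23.70 cm.

23.7 cm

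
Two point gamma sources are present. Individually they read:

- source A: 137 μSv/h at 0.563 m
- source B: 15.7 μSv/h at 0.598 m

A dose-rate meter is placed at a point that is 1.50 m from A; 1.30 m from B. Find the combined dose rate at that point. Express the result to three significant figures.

Each source contributes Iᵢ·(dᵢ/rᵢ)²; contributions add.
A: 137 × (0.563/1.50)² = 19.30 μSv/h
B: 15.7 × (0.598/1.30)² = 3.322 μSv/h
Total = 19.30 + 3.322 = 22.62 μSv/h.

22.6 μSv/h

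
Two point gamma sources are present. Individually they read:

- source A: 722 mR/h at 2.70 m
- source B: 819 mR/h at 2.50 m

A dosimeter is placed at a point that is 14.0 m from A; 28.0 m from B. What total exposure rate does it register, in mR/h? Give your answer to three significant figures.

33.4 mR/h

Each source contributes Iᵢ·(dᵢ/rᵢ)²; contributions add.
A: 722 × (2.70/14.0)² = 26.85 mR/h
B: 819 × (2.50/28.0)² = 6.529 mR/h
Total = 26.85 + 6.529 = 33.38 mR/h.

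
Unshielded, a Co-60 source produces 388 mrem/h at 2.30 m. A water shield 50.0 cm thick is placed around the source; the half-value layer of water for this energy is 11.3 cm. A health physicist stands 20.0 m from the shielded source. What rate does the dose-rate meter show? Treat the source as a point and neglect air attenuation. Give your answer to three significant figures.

0.239 mrem/h

Distance alone: (2.30/20.0)² = 0.01322, so 388 × 0.01322 = 5.129 mrem/h.
Shield: 50.0/11.3 = 4.425 half-value layers → attenuation 2^(−4.425) = 0.04655.
Combined: 5.129 × 0.04655 = 0.2388 mrem/h.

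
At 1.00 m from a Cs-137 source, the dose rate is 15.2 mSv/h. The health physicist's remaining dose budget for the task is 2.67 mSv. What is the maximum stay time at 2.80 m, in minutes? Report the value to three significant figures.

82.6 min

Applying the 1/r² law, rate at 2.80 m:
15.2 × (1.00/2.80)² = 15.2 × 0.1276 = 1.940 mSv/h.
Stay time = 2.67 mSv ÷ 1.940 mSv/h = 1.376 h = 82.56 min.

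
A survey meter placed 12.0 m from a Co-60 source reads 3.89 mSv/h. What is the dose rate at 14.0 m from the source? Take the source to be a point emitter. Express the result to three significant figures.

2.86 mSv/h

By the inverse-square law, scaling from 12.0 m to 14.0 m:
(12.0/14.0)² = 0.7347, so 3.89 × 0.7347 = 2.858 mSv/h.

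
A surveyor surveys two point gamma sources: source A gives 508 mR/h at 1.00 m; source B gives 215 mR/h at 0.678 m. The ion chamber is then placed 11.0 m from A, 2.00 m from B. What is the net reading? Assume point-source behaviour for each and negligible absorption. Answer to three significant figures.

Each source contributes Iᵢ·(dᵢ/rᵢ)²; contributions add.
A: 508 × (1.00/11.0)² = 4.198 mR/h
B: 215 × (0.678/2.00)² = 24.71 mR/h
Total = 4.198 + 24.71 = 28.91 mR/h.

28.9 mR/h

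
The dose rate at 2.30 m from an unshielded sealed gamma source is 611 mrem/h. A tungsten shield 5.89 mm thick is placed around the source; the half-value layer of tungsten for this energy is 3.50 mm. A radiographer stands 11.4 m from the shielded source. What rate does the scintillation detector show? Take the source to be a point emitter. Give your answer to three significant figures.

Distance alone: 611 × (2.30/11.4)² = 611 × 0.04070 = 24.87 mrem/h.
Shield: 5.89/3.50 = 1.683 half-value layers → attenuation 2^(−1.683) = 0.3114.
Combined: 24.87 × 0.3114 = 7.745 mrem/h.

7.75 mrem/h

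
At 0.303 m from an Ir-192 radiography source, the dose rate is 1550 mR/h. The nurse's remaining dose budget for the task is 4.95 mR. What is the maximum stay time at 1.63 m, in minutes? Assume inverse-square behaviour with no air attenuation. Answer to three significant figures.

Since intensity falls as 1/r², rate at 1.63 m:
1550 × (0.303/1.63)² = 1550 × 0.03455 = 53.55 mR/h.
Stay time = 4.95 mR ÷ 53.55 mR/h = 0.09244 h = 5.546 min.

5.55 min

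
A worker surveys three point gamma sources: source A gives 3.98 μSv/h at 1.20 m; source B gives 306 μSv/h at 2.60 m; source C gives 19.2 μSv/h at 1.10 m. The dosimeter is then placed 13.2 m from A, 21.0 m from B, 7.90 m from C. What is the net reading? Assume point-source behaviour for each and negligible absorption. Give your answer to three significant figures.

By superposition, sum each source's inverse-square contribution:
A: 3.98 × (1.20/13.2)² = 0.03289 μSv/h
B: 306 × (2.60/21.0)² = 4.691 μSv/h
C: 19.2 × (1.10/7.90)² = 0.3722 μSv/h
Total = 0.03289 + 4.691 + 0.3722 = 5.096 μSv/h.

5.10 μSv/h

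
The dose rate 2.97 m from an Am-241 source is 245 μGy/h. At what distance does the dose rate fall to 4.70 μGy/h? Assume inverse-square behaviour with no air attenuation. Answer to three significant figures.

21.4 m

By the inverse-square law, d₂ = d₁·√(I₁/I₂).
I₁/I₂ = 245/4.70 = 52.13, so d₂ = 2.97 × √52.13 = 21.44 m.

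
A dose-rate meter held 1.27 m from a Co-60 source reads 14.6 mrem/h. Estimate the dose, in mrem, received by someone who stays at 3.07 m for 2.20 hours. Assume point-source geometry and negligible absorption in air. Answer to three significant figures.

5.50 mrem

Applying the 1/r² law, rate at 3.07 m:
14.6 × (1.27/3.07)² = 14.6 × 0.1711 = 2.498 mrem/h.
Dose = rate × time = 2.498 mrem/h × 2.200 h = 5.496 mrem.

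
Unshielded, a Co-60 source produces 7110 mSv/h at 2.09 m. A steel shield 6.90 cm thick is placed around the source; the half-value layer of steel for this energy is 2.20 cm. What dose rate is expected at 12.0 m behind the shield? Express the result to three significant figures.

24.5 mSv/h

Distance alone: (2.09/12.0)² = 0.03033, so 7110 × 0.03033 = 215.6 mSv/h.
Shield: 6.90/2.20 = 3.136 half-value layers → attenuation 2^(−3.136) = 0.1138.
Combined: 215.6 × 0.1138 = 24.54 mSv/h.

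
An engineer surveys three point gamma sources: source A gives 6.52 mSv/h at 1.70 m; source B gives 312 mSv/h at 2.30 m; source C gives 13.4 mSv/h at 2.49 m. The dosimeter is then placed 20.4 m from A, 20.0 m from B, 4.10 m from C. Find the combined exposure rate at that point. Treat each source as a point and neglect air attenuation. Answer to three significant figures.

Each source contributes Iᵢ·(dᵢ/rᵢ)²; contributions add.
A: 6.52 × (1.70/20.4)² = 0.04528 mSv/h
B: 312 × (2.30/20.0)² = 4.126 mSv/h
C: 13.4 × (2.49/4.10)² = 4.942 mSv/h
Total = 0.04528 + 4.126 + 4.942 = 9.113 mSv/h.

9.11 mSv/h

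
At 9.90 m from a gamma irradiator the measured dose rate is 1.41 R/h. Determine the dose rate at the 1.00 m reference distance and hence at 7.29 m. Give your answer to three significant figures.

138 R/h; 2.60 R/h

Applying the 1/r² law,
At 1.00 m: (9.90/1.00)² = 98.01, so 1.41 × 98.01 = 138.2 R/h
At 7.29 m: 138.2 × (1.00/7.29)² = 138.2 × 0.01882 = 2.601 R/h.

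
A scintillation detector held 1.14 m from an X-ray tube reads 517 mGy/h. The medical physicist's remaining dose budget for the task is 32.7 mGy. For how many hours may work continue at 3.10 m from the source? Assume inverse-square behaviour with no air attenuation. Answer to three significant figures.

Applying the 1/r² law, rate at 3.10 m:
(1.14/3.10)² = 0.1352, so 517 × 0.1352 = 69.90 mGy/h.
Stay time = 32.7 mGy ÷ 69.90 mGy/h = 0.4678 h.

0.468 h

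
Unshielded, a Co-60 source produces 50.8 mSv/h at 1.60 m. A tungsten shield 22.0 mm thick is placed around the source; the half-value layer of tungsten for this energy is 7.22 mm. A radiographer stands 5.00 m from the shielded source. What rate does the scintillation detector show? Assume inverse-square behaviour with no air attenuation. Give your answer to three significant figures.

Distance alone: 50.8 × (1.60/5.00)² = 50.8 × 0.1024 = 5.202 mSv/h.
Shield: 22.0/7.22 = 3.047 half-value layers → attenuation 2^(−3.047) = 0.1210.
Combined: 5.202 × 0.1210 = 0.6294 mSv/h.

0.629 mSv/h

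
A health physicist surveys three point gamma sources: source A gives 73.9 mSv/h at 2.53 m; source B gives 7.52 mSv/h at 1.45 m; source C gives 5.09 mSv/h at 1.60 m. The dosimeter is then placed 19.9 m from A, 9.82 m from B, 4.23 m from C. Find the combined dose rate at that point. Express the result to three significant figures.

2.09 mSv/h

Each source contributes Iᵢ·(dᵢ/rᵢ)²; contributions add.
A: 73.9 × (2.53/19.9)² = 1.194 mSv/h
B: 7.52 × (1.45/9.82)² = 0.1640 mSv/h
C: 5.09 × (1.60/4.23)² = 0.7282 mSv/h
Total = 1.194 + 0.1640 + 0.7282 = 2.086 mSv/h.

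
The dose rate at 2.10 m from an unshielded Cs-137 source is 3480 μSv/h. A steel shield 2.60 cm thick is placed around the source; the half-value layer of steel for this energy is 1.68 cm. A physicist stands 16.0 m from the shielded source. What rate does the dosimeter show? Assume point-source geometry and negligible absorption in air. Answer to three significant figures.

20.5 μSv/h

Distance alone: 3480 × (2.10/16.0)² = 3480 × 0.01723 = 59.96 μSv/h.
Shield: 2.60/1.68 = 1.548 half-value layers → attenuation 2^(−1.548) = 0.3420.
Combined: 59.96 × 0.3420 = 20.51 μSv/h.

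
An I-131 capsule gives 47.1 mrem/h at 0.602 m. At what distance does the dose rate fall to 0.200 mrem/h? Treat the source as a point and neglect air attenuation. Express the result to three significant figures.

9.24 m

By the inverse-square law, d₂ = d₁·√(I₁/I₂).
I₁/I₂ = 47.1/0.200 = 235.5, so d₂ = 0.602 × √235.5 = 9.238 m.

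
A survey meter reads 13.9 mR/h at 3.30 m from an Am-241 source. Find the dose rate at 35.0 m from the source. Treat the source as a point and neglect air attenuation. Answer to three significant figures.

Since intensity falls as 1/r², the rate at 35.0 m is
(3.30/35.0)² = 0.008890, so 13.9 × 0.008890 = 0.1236 mR/h.

0.124 mR/h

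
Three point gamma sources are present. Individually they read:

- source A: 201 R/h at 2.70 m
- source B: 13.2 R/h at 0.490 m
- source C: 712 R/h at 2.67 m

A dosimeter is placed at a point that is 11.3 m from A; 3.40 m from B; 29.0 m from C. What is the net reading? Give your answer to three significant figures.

Each source contributes Iᵢ·(dᵢ/rᵢ)²; contributions add.
A: 201 × (2.70/11.3)² = 11.48 R/h
B: 13.2 × (0.490/3.40)² = 0.2742 R/h
C: 712 × (2.67/29.0)² = 6.035 R/h
Total = 11.48 + 0.2742 + 6.035 = 17.79 R/h.

17.8 R/h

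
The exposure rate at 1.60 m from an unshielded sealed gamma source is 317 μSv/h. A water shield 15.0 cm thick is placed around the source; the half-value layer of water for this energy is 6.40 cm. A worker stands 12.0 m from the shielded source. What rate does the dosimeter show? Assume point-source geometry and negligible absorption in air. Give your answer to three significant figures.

Distance alone: (1.60/12.0)² = 0.01778, so 317 × 0.01778 = 5.636 μSv/h.
Shield: 15.0/6.40 = 2.344 half-value layers → attenuation 2^(−2.344) = 0.1970.
Combined: 5.636 × 0.1970 = 1.110 μSv/h.

1.11 μSv/h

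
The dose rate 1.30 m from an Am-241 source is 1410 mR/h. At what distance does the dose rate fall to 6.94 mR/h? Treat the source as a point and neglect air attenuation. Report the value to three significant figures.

Since intensity falls as 1/r², d₂ = d₁·√(I₁/I₂).
I₁/I₂ = 1410/6.94 = 203.2, so d₂ = 1.30 × √203.2 = 18.53 m.

18.5 m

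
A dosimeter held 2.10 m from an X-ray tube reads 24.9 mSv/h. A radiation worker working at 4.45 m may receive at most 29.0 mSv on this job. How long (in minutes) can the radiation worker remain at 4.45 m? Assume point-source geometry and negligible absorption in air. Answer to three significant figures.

Since intensity falls as 1/r², rate at 4.45 m:
(2.10/4.45)² = 0.2227, so 24.9 × 0.2227 = 5.545 mSv/h.
Stay time = 29.0 mSv ÷ 5.545 mSv/h = 5.230 h = 313.8 min.

314 min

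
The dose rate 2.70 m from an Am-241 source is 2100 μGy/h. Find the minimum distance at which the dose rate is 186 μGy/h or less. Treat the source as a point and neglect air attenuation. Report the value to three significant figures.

By the inverse-square law, d₂ = d₁·√(I₁/I₂).
I₁/I₂ = 2100/186 = 11.29, so d₂ = 2.70 × √11.29 = 9.072 m.

9.07 m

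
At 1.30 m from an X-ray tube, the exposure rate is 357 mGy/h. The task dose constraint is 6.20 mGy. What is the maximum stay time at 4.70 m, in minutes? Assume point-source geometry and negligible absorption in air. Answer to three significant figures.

13.6 min

Intensity scales as (d₁/d₂)², so rate at 4.70 m:
357 × (1.30/4.70)² = 357 × 0.07651 = 27.31 mGy/h.
Stay time = 6.20 mGy ÷ 27.31 mGy/h = 0.2270 h = 13.62 min.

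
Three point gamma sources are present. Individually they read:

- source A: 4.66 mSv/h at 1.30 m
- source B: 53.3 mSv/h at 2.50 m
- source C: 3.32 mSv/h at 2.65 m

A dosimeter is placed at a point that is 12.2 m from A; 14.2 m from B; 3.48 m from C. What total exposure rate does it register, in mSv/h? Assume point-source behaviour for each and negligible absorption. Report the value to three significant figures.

By superposition, sum each source's inverse-square contribution:
A: 4.66 × (1.30/12.2)² = 0.05291 mSv/h
B: 53.3 × (2.50/14.2)² = 1.652 mSv/h
C: 3.32 × (2.65/3.48)² = 1.925 mSv/h
Total = 0.05291 + 1.652 + 1.925 = 3.630 mSv/h.

3.63 mSv/h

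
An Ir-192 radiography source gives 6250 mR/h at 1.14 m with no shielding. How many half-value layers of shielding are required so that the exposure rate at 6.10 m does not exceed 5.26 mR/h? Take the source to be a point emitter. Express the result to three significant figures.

At 6.10 m, distance alone gives (1.14/6.10)² = 0.03493, so 6250 × 0.03493 = 218.3 mR/h.
Further attenuation needed: 218.3/5.26 = 41.50.
n = log₂(41.50) = 5.375 half-value layers.

5.38 half-value layers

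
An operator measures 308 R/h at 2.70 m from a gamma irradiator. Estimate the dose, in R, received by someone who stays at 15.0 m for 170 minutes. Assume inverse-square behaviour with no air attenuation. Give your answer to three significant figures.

28.3 R

By the inverse-square law, rate at 15.0 m:
(2.70/15.0)² = 0.03240, so 308 × 0.03240 = 9.979 R/h.
Dose = rate × time = 9.979 R/h × 2.833 h = 28.27 R.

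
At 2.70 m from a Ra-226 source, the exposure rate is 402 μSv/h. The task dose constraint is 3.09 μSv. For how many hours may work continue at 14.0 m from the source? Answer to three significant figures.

Applying the 1/r² law, rate at 14.0 m:
(2.70/14.0)² = 0.03719, so 402 × 0.03719 = 14.95 μSv/h.
Stay time = 3.09 μSv ÷ 14.95 μSv/h = 0.2067 h.

0.207 h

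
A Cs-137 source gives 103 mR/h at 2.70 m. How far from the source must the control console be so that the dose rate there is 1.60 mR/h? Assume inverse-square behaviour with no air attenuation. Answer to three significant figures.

21.7 m

Applying the 1/r² law, d₂ = d₁·√(I₁/I₂).
I₁/I₂ = 103/1.60 = 64.38, so d₂ = 2.70 × √64.38 = 21.66 m.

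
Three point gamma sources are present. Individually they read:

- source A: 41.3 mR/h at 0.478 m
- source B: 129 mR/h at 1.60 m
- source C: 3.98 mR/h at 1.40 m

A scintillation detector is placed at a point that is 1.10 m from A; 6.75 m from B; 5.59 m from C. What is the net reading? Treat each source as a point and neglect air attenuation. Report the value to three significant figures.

By superposition, sum each source's inverse-square contribution:
A: 41.3 × (0.478/1.10)² = 7.799 mR/h
B: 129 × (1.60/6.75)² = 7.248 mR/h
C: 3.98 × (1.40/5.59)² = 0.2496 mR/h
Total = 7.799 + 7.248 + 0.2496 = 15.30 mR/h.

15.3 mR/h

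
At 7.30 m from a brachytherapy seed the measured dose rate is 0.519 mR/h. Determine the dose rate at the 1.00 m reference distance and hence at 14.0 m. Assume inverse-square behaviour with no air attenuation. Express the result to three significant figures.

Applying the 1/r² law,
At 1.00 m: 0.519 × (7.30/1.00)² = 0.519 × 53.29 = 27.66 mR/h
At 14.0 m: (1.00/14.0)² = 0.005102, so 27.66 × 0.005102 = 0.1411 mR/h.

27.7 mR/h; 0.141 mR/h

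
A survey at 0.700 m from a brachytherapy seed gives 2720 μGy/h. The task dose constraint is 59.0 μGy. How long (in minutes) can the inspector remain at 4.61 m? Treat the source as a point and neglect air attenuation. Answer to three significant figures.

56.4 min

Using I₁d₁² = I₂d₂², rate at 4.61 m:
(0.700/4.61)² = 0.02306, so 2720 × 0.02306 = 62.72 μGy/h.
Stay time = 59.0 μGy ÷ 62.72 μGy/h = 0.9407 h = 56.44 min.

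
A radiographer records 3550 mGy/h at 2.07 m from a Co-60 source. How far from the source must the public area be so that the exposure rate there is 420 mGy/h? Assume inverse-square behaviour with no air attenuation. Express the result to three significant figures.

Using I₁d₁² = I₂d₂², d₂ = d₁·√(I₁/I₂).
I₁/I₂ = 3550/420 = 8.452, so d₂ = 2.07 × √8.452 = 6.018 m.

6.02 m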